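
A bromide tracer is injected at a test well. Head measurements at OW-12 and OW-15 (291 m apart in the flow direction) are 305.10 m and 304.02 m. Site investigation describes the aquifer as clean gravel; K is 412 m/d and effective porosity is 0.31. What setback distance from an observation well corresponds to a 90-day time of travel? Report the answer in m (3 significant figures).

Hydraulic gradient i = (305.10 − 304.02) / 291 = 1.08 / 291 = 0.003711
Darcy flux q = K·i = 412 × 0.003711 = 1.529 m/d
v = Ki/n = 412·0.003711/0.31 = 4.932 m/d
L = v × T = 4.932 × 90 = 443.9 m

444 m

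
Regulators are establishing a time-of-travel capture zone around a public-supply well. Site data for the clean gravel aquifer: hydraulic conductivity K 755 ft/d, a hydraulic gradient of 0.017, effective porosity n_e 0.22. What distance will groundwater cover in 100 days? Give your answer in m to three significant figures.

1780 m

K = 755 ft/d × 0.3048 = 230.1 m/d
Specific discharge q = 230.1 × 0.017 = 3.912 m/d
Seepage velocity v = q / n = 3.912 / 0.22 = 17.78 m/d
L = v × T = 17.78 × 100 = 1778 m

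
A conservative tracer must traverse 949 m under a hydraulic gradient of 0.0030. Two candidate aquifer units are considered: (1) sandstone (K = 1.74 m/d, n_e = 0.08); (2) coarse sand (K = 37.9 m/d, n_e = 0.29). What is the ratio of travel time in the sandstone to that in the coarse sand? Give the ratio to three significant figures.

Unit 1 (sandstone): v = 1.74×0.0030/0.08 = 0.06525 m/d, t = 949/0.06525 = 14540 d
Unit 2 (coarse sand): v = 37.9×0.0030/0.29 = 0.3921 m/d, t = 949/0.3921 = 2420 d
t(sandstone) / t(coarse sand) = 14540/2420 = 6.01

6.01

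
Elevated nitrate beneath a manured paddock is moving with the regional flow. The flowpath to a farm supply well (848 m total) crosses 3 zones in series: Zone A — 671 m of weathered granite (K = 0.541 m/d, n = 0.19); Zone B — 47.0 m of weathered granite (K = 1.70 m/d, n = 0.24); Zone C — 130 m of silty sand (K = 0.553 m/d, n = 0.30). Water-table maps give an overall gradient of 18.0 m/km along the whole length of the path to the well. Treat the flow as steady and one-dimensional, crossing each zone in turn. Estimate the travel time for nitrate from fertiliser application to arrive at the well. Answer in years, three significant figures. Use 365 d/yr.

48.0 years

For zones in series the flux q is common to all zones; the equivalent conductivity is the harmonic (thickness-weighted) mean, K_eq = L_total / Σ(L_j/K_j).
Σ(L/K) = 671/0.541 + 47.0/1.70 + 130/0.553 = 1240 + 27.65 + 235.1 = 1503 d
K_eq = L_total / Σ(L/K) = 848 / 1503 = 0.5642 m/d
q = K_eq · i = 0.5642 × 0.018 = 0.01016 m/d (same in every zone)
Zone A: v = q/n = 0.01016/0.19 = 0.05345 m/d → t_A = 671/0.05345 = 12550 d
Zone B: v = q/n = 0.01016/0.24 = 0.04231 m/d → t_B = 47.0/0.04231 = 1111 d
Zone C: v = q/n = 0.01016/0.30 = 0.03385 m/d → t_C = 130/0.03385 = 3840 d
Total t = 12550 + 1111 + 3840 = 17500 d
   = 17500 / 365 = 48.0 yr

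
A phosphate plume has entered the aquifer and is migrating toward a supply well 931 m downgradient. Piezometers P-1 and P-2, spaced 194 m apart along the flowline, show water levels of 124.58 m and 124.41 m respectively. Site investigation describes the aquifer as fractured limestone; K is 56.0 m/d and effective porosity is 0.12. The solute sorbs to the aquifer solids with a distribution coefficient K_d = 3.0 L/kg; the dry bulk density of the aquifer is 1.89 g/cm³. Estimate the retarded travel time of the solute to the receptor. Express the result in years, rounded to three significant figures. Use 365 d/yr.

301 years

Hydraulic gradient i = (124.58 − 124.41) / 194 = 0.17 / 194 = 8.763e-4
Specific discharge q = 56.0 × 8.763e-4 = 0.04907 m/d
v_s = q/n_e = 0.04907/0.12 = 0.4089 m/d
Retardation R = 1 + ρ_b·K_d/n = 1 + 1.89×3.0/0.12 = 48.25
Contaminant velocity v_c = v/R = 0.4089/48.25 = 0.008475 m/d
t = L/v_c = 931/0.008475 = 109800 d
   = 109800/365 = 301 yr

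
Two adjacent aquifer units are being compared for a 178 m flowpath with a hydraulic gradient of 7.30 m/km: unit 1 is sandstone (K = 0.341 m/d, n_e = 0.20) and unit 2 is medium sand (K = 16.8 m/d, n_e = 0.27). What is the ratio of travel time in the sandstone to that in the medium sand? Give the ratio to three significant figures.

36.5

Unit 1 (sandstone): v = 0.341×0.0073/0.20 = 0.01245 m/d, t = 178/0.01245 = 14300 d
Unit 2 (medium sand): v = 16.8×0.0073/0.27 = 0.4542 m/d, t = 178/0.4542 = 391.9 d
t(sandstone) / t(medium sand) = 14300/391.9 = 36.5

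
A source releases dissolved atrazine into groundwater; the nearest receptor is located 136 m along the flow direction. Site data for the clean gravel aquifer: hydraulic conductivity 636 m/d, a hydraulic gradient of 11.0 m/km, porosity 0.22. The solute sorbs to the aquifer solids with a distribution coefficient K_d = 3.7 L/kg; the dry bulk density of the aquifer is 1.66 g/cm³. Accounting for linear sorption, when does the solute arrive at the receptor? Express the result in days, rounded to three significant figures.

124 days

Darcy flux q = K·i = 636 × 0.011 = 6.996 m/d
Average linear velocity = 6.996 / 0.22 = 31.80 m/d
Retardation R = 1 + ρ_b·K_d/n = 1 + 1.66×3.7/0.22 = 28.92
Contaminant velocity v_c = v/R = 31.80/28.92 = 1.100 m/d
t = L/v_c = 136/1.100 = 123.7 d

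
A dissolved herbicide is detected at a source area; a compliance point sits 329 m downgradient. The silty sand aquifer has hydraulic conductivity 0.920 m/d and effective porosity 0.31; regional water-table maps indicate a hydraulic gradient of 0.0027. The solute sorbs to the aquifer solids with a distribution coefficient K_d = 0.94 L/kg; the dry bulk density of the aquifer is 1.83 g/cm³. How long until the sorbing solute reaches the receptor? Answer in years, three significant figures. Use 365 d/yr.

Darcy flux q = K·i = 0.920 × 0.0027 = 0.002484 m/d
v = Ki/n = 0.920·0.0027/0.31 = 0.008013 m/d
Retardation R = 1 + ρ_b·K_d/n = 1 + 1.83×0.94/0.31 = 6.549
Contaminant velocity v_c = v/R = 0.008013/6.549 = 0.001224 m/d
t = L/v_c = 329/0.001224 = 268900 d
   = 268900/365 = 737 yr

737 years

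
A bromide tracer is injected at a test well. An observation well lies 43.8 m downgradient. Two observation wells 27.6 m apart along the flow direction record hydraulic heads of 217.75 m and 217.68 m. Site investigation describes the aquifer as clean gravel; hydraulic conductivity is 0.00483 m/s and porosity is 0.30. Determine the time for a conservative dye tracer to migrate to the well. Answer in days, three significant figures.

12.4 days

Hydraulic gradient i = (217.75 − 217.68) / 27.6 = 0.07 / 27.6 = 0.002536
K = 0.00483 m/s × 86400 s/d = 417.3 m/d
q = Ki = 417.3 × 0.002536 = 1.058 m/d
v_s = q/n_e = 1.058/0.30 = 3.528 m/d
t = L / v = 43.8 / 3.528 = 12.41 d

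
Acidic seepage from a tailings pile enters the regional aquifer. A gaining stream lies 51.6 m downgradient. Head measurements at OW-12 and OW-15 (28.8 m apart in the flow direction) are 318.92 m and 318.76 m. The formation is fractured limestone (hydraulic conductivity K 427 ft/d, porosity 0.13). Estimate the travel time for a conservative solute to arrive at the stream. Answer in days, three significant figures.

Hydraulic gradient i = (318.92 − 318.76) / 28.8 = 0.16 / 28.8 = 0.005556
K = 427 ft/d × 0.3048 = 130.1 m/d
Darcy flux q = K·i = 130.1 × 0.005556 = 0.7231 m/d
v_s = q/n_e = 0.7231/0.13 = 5.562 m/d
t = L / v = 51.6 / 5.562 = 9.277 d

9.28 days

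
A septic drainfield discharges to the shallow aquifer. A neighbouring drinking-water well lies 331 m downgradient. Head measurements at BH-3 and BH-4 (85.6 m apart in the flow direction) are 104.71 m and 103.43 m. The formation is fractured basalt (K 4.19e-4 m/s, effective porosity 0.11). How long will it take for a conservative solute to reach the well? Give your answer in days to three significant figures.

67.3 days

Hydraulic gradient i = (104.71 − 103.43) / 85.6 = 1.28 / 85.6 = 0.01495
K = 4.19e-4 m/s × 86400 s/d = 36.20 m/d
Darcy flux q = K·i = 36.20 × 0.01495 = 0.5413 m/d
Average linear velocity = 0.5413 / 0.11 = 4.921 m/d
t = L / v = 331 / 4.921 = 67.26 d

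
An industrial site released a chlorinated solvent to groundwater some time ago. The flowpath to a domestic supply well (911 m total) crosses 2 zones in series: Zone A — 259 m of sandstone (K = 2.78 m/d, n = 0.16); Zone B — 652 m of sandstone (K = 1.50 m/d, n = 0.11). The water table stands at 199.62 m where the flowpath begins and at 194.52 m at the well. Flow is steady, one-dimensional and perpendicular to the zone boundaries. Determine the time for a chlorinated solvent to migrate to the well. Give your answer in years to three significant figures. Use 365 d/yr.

32.1 years

Total head drop ΔH = 199.62 − 194.52 = 5.10 m
Continuity: the same q passes through each zone, so ΔH = q·Σ(L_j/K_j) — the zones act as resistances in series.
Σ(L/K) = 259/2.78 + 652/1.50 = 93.17 + 434.7 = 527.8 d
q = ΔH / Σ(L/K) = 5.10 / 527.8 = 0.009662 m/d (same in every zone)
Zone A: v = q/n = 0.009662/0.16 = 0.06039 m/d → t_A = 259/0.06039 = 4289 d
Zone B: v = q/n = 0.009662/0.11 = 0.08784 m/d → t_B = 652/0.08784 = 7423 d
Total t = 4289 + 7423 = 11710 d
   = 11710 / 365 = 32.1 yr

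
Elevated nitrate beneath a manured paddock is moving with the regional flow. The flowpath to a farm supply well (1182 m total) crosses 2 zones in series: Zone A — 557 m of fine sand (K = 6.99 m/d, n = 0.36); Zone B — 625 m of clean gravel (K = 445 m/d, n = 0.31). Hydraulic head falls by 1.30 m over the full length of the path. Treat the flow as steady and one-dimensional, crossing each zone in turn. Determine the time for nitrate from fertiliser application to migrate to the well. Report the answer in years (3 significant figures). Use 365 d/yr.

67.4 years

Continuity: the same q passes through each zone, so ΔH = q·Σ(L_j/K_j) — the zones act as resistances in series.
Σ(L/K) = 557/6.99 + 625/445 = 79.69 + 1.404 = 81.09 d
q = ΔH / Σ(L/K) = 1.30 / 81.09 = 0.01603 m/d (same in every zone)
Zone A: v = q/n = 0.01603/0.36 = 0.04453 m/d → t_A = 557/0.04453 = 12510 d
Zone B: v = q/n = 0.01603/0.31 = 0.05171 m/d → t_B = 625/0.05171 = 12090 d
Total t = 12510 + 12090 = 24590 d
   = 24590 / 365 = 67.4 yr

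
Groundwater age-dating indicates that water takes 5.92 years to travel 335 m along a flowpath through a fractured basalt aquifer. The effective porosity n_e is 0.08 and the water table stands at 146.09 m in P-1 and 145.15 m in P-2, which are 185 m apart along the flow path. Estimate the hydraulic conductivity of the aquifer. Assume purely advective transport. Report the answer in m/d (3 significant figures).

Hydraulic gradient i = (146.09 − 145.15) / 185 = 0.94 / 185 = 0.005081
t = 5.92 years = 2161 d
v = L / t = 335 / 2161 = 0.1550 m/d
K = v · n / i = 0.1550 × 0.08 / 0.005081 = 2.44 m/d

2.44 m/d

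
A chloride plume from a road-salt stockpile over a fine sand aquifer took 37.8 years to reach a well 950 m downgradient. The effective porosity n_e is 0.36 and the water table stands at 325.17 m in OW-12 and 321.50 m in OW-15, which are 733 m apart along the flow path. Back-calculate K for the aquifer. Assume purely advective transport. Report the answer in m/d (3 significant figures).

Hydraulic gradient i = (325.17 − 321.50) / 733 = 3.67 / 733 = 0.005007
t = 37.8 years = 13800 d
v = L / t = 950 / 13800 = 0.06886 m/d
K = v · n / i = 0.06886 × 0.36 / 0.005007 = 4.95 m/d

4.95 m/d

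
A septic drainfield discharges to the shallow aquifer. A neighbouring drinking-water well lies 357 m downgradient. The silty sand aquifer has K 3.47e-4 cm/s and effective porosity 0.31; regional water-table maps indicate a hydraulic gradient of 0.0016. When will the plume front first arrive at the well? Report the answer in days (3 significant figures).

K = 3.47e-4 cm/s × 864 = 0.2998 m/d
Darcy flux q = K·i = 0.2998 × 0.0016 = 4.797e-4 m/d
v_s = q/n_e = 4.797e-4/0.31 = 0.001547 m/d
t = L / v = 357 / 0.001547 = 230700 d

231000 days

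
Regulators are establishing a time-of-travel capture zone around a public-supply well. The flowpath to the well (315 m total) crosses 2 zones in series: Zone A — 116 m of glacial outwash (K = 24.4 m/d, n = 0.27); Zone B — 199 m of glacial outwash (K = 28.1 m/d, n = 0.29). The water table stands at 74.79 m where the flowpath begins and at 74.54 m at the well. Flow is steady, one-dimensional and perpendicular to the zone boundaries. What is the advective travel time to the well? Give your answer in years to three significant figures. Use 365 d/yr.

Total head drop ΔH = 74.79 − 74.54 = 0.25 m
Steady 1-D flow in series ⇒ the Darcy flux q is identical in every zone and the zone head losses add (resistances L/K in series).
Σ(L/K) = 116/24.4 + 199/28.1 = 4.754 + 7.082 = 11.84 d
q = ΔH / Σ(L/K) = 0.25 / 11.84 = 0.02112 m/d (same in every zone)
Zone A: v = q/n = 0.02112/0.27 = 0.07823 m/d → t_A = 116/0.07823 = 1483 d
Zone B: v = q/n = 0.02112/0.29 = 0.07283 m/d → t_B = 199/0.07283 = 2732 d
Total t = 1483 + 2732 = 4215 d
   = 4215 / 365 = 11.5 yr

11.5 years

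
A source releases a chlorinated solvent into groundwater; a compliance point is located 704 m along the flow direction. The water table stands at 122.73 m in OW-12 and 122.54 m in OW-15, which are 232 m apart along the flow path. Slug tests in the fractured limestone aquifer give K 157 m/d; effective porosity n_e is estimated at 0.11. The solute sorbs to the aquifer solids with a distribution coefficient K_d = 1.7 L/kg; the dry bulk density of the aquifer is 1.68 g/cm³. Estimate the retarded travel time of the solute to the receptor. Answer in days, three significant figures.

Hydraulic gradient i = (122.73 − 122.54) / 232 = 0.19 / 232 = 8.190e-4
Specific discharge q = 157 × 8.190e-4 = 0.1286 m/d
v_s = q/n_e = 0.1286/0.11 = 1.169 m/d
Retardation R = 1 + ρ_b·K_d/n = 1 + 1.68×1.7/0.11 = 26.96
Contaminant velocity v_c = v/R = 1.169/26.96 = 0.04335 m/d
t = L/v_c = 704/0.04335 = 16240 d

16200 days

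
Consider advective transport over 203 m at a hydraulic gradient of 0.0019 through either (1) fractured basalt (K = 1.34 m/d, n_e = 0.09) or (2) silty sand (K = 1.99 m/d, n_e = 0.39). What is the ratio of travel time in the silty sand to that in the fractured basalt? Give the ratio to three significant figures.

Unit 1 (fractured basalt): v = 1.34×0.0019/0.09 = 0.02829 m/d, t = 203/0.02829 = 7176 d
Unit 2 (silty sand): v = 1.99×0.0019/0.39 = 0.009695 m/d, t = 203/0.009695 = 20940 d
t(silty sand) / t(fractured basalt) = 20940/7176 = 2.92

2.92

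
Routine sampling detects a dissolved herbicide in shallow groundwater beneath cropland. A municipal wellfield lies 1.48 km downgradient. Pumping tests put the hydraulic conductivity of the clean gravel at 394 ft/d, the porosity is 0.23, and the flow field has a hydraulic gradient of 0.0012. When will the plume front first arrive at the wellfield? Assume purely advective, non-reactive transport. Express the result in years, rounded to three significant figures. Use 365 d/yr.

6.47 years

K = 394 ft/d × 0.3048 = 120.1 m/d
q = Ki = 120.1 × 0.0012 = 0.1441 m/d
v_s = q/n_e = 0.1441/0.23 = 0.6266 m/d
L = 1.48 km = 1480 m
t = L / v = 1480 / 0.6266 = 2362 d
   = 2362 / 365 = 6.47 yr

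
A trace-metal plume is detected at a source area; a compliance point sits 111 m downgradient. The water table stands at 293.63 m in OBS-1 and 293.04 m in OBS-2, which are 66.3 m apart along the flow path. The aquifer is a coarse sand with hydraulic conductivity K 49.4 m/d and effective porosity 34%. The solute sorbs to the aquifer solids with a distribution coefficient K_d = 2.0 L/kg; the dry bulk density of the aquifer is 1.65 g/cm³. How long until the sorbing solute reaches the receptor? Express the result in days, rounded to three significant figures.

Hydraulic gradient i = (293.63 − 293.04) / 66.3 = 0.59 / 66.3 = 0.008899
Darcy flux q = K·i = 49.4 × 0.008899 = 0.4396 m/d
Average linear velocity = 0.4396 / 0.34 = 1.293 m/d
Retardation R = 1 + ρ_b·K_d/n = 1 + 1.65×2.0/0.34 = 10.71
Contaminant velocity v_c = v/R = 1.293/10.71 = 0.1208 m/d
t = L/v_c = 111/0.1208 = 919.1 d

919 days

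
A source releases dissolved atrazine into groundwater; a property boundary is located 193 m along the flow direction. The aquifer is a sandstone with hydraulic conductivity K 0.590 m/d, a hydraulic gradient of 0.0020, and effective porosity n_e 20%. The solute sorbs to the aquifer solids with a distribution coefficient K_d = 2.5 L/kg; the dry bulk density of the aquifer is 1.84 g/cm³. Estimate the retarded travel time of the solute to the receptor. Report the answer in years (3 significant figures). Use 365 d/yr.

2150 years

Darcy flux q = K·i = 0.590 × 0.0020 = 0.001180 m/d
Seepage velocity v = q / n = 0.001180 / 0.20 = 0.005900 m/d
Retardation R = 1 + ρ_b·K_d/n = 1 + 1.84×2.5/0.20 = 24.00
Contaminant velocity v_c = v/R = 0.005900/24.00 = 2.458e-4 m/d
t = L/v_c = 193/2.458e-4 = 785100 d
   = 785100/365 = 2150 yr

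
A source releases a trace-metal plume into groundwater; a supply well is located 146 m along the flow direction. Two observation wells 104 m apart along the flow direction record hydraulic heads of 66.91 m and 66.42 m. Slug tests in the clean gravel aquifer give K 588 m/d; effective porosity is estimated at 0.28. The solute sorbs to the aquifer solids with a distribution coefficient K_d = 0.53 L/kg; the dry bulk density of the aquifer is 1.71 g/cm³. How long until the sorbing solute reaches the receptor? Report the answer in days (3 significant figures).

Hydraulic gradient i = (66.91 − 66.42) / 104 = 0.49 / 104 = 0.004712
Darcy flux q = K·i = 588 × 0.004712 = 2.770 m/d
v = Ki/n = 588·0.004712/0.28 = 9.894 m/d
Retardation R = 1 + ρ_b·K_d/n = 1 + 1.71×0.53/0.28 = 4.237
Contaminant velocity v_c = v/R = 9.894/4.237 = 2.335 m/d
t = L/v_c = 146/2.335 = 62.52 d

62.5 days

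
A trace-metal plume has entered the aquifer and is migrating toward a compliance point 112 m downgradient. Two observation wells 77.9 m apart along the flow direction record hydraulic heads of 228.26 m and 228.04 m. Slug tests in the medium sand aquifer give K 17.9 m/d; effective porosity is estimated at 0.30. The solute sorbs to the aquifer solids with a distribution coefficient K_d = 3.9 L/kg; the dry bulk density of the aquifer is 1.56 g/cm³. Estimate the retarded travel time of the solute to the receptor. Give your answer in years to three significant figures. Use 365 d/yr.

Hydraulic gradient i = (228.26 − 228.04) / 77.9 = 0.22 / 77.9 = 0.002824
Specific discharge q = 17.9 × 0.002824 = 0.05055 m/d
Seepage velocity v = q / n = 0.05055 / 0.30 = 0.1685 m/d
Retardation R = 1 + ρ_b·K_d/n = 1 + 1.56×3.9/0.30 = 21.28
Contaminant velocity v_c = v/R = 0.1685/21.28 = 0.007919 m/d
t = L/v_c = 112/0.007919 = 14140 d
   = 14140/365 = 38.8 yr

38.8 years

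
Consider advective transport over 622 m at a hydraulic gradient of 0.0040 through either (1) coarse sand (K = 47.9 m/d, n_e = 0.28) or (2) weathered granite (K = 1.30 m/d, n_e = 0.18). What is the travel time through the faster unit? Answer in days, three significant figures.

Unit 1 (coarse sand): v = 47.9×0.0040/0.28 = 0.6843 m/d, t = 622/0.6843 = 909.0 d
Unit 2 (weathered granite): v = 1.30×0.0040/0.18 = 0.02889 m/d, t = 622/0.02889 = 21530 d
Faster unit: t = 909 d

909 days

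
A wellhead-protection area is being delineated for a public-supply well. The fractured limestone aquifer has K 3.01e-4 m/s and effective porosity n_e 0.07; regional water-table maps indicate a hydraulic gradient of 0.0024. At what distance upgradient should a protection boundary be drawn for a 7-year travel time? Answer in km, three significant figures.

2.28 km

K = 3.01e-4 m/s × 86400 s/d = 26.01 m/d
Darcy flux q = K·i = 26.01 × 0.0024 = 0.06242 m/d
v = Ki/n = 26.01·0.0024/0.07 = 0.8916 m/d
T = 7 yr × 365 = 2555 d
L = v × T = 0.8916 × 2555 = 2278 m
   = 2.28 km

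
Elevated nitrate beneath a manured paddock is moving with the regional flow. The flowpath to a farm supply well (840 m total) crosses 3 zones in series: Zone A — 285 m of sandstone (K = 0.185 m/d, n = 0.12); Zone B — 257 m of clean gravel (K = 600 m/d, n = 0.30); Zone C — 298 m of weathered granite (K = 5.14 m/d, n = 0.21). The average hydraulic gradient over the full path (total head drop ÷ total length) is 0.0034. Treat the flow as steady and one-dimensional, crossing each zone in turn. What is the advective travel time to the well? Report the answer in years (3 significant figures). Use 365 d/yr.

For zones in series the flux q is common to all zones; the equivalent conductivity is the harmonic (thickness-weighted) mean, K_eq = L_total / Σ(L_j/K_j).
Σ(L/K) = 285/0.185 + 257/600 + 298/5.14 = 1541 + 0.4283 + 57.98 = 1599 d
K_eq = L_total / Σ(L/K) = 840 / 1599 = 0.5253 m/d
q = K_eq · i = 0.5253 × 0.0034 = 0.001786 m/d (same in every zone)
Zone A: v = q/n = 0.001786/0.12 = 0.01488 m/d → t_A = 285/0.01488 = 19150 d
Zone B: v = q/n = 0.001786/0.30 = 0.005954 m/d → t_B = 257/0.005954 = 43160 d
Zone C: v = q/n = 0.001786/0.21 = 0.008506 m/d → t_C = 298/0.008506 = 35040 d
Total t = 19150 + 43160 + 35040 = 97350 d
   = 97350 / 365 = 267 yr

267 years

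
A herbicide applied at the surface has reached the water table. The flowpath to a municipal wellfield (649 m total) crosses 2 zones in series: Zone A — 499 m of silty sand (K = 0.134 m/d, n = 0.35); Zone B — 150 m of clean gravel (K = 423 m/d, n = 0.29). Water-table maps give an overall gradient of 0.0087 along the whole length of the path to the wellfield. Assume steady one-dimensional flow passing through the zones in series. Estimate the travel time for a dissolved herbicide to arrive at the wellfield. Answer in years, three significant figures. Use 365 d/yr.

For zones in series the flux q is common to all zones; the equivalent conductivity is the harmonic (thickness-weighted) mean, K_eq = L_total / Σ(L_j/K_j).
Σ(L/K) = 499/0.134 + 150/423 = 3724 + 0.3546 = 3724 d
K_eq = L_total / Σ(L/K) = 649 / 3724 = 0.1743 m/d
q = K_eq · i = 0.1743 × 0.0087 = 0.001516 m/d (same in every zone)
Zone A: v = q/n = 0.001516/0.35 = 0.004332 m/d → t_A = 499/0.004332 = 115200 d
Zone B: v = q/n = 0.001516/0.29 = 0.005228 m/d → t_B = 150/0.005228 = 28690 d
Total t = 115200 + 28690 = 143900 d
   = 143900 / 365 = 394 yr

394 years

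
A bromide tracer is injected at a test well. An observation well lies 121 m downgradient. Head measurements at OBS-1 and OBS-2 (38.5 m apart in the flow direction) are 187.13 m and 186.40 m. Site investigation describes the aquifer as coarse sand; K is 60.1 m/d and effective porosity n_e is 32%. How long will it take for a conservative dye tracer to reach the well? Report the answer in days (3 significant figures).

34.0 days

Hydraulic gradient i = (187.13 − 186.40) / 38.5 = 0.73 / 38.5 = 0.01896
Specific discharge q = 60.1 × 0.01896 = 1.140 m/d
v_s = q/n_e = 1.140/0.32 = 3.561 m/d
t = L / v = 121 / 3.561 = 33.98 d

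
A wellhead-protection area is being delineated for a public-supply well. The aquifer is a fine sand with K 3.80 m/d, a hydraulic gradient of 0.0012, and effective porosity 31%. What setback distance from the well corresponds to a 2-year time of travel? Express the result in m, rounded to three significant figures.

10.7 m

Darcy flux q = K·i = 3.80 × 0.0012 = 0.004560 m/d
Seepage velocity v = q / n = 0.004560 / 0.31 = 0.01471 m/d
T = 2 yr × 365 = 730 d
L = v × T = 0.01471 × 730 = 10.74 m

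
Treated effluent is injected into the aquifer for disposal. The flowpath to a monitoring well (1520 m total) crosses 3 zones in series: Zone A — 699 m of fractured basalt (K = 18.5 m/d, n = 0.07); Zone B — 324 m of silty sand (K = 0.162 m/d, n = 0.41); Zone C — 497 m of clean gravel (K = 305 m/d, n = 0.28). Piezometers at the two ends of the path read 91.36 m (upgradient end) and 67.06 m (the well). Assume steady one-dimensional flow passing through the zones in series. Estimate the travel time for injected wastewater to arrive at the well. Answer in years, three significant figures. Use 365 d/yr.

Total head drop ΔH = 91.36 − 67.06 = 24.30 m
Steady 1-D flow in series ⇒ the Darcy flux q is identical in every zone and the zone head losses add (resistances L/K in series).
Σ(L/K) = 699/18.5 + 324/0.162 + 497/305 = 37.78 + 2000 + 1.630 = 2039 d
q = ΔH / Σ(L/K) = 24.30 / 2039 = 0.01192 m/d (same in every zone)
Zone A: v = q/n = 0.01192/0.07 = 0.1702 m/d → t_A = 699/0.1702 = 4107 d
Zone B: v = q/n = 0.01192/0.41 = 0.02906 m/d → t_B = 324/0.02906 = 11150 d
Zone C: v = q/n = 0.01192/0.28 = 0.04255 m/d → t_C = 497/0.04255 = 11680 d
Total t = 4107 + 11150 + 11680 = 26930 d
   = 26930 / 365 = 73.8 yr

73.8 years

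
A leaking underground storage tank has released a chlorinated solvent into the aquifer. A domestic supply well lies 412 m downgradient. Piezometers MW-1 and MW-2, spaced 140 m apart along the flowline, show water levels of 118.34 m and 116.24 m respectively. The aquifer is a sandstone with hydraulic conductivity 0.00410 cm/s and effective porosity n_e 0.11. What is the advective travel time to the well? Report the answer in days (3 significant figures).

Hydraulic gradient i = (118.34 − 116.24) / 140 = 2.10 / 140 = 0.01500
K = 0.00410 cm/s × 864 = 3.542 m/d
Darcy flux q = K·i = 3.542 × 0.01500 = 0.05314 m/d
Seepage velocity v = q / n = 0.05314 / 0.11 = 0.4831 m/d
t = L / v = 412 / 0.4831 = 852.9 d

853 days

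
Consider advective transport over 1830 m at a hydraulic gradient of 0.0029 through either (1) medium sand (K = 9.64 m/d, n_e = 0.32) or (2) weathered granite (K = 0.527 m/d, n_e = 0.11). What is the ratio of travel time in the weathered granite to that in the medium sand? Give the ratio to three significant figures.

6.29

Unit 1 (medium sand): v = 9.64×0.0029/0.32 = 0.08736 m/d, t = 1830/0.08736 = 20950 d
Unit 2 (weathered granite): v = 0.527×0.0029/0.11 = 0.01389 m/d, t = 1830/0.01389 = 131700 d
t(weathered granite) / t(medium sand) = 131700/20950 = 6.29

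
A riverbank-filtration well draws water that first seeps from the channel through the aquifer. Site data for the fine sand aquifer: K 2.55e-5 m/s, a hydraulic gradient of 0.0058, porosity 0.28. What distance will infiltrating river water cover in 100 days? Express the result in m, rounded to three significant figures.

4.56 m

K = 2.55e-5 m/s × 86400 s/d = 2.203 m/d
q = Ki = 2.203 × 0.0058 = 0.01278 m/d
Seepage velocity v = q / n = 0.01278 / 0.28 = 0.04564 m/d
L = v × T = 0.04564 × 100 = 4.564 m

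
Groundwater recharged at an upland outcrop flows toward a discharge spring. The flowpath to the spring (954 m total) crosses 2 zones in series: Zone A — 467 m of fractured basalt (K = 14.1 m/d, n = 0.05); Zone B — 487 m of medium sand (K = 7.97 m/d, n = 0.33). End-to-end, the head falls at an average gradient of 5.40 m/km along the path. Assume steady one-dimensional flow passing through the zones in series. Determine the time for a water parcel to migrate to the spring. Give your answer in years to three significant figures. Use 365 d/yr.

For zones in series the flux q is common to all zones; the equivalent conductivity is the harmonic (thickness-weighted) mean, K_eq = L_total / Σ(L_j/K_j).
Σ(L/K) = 467/14.1 + 487/7.97 = 33.12 + 61.10 = 94.22 d
K_eq = L_total / Σ(L/K) = 954 / 94.22 = 10.12 m/d
q = K_eq · i = 10.12 × 0.0054 = 0.05467 m/d (same in every zone)
Zone A: v = q/n = 0.05467/0.05 = 1.093 m/d → t_A = 467/1.093 = 427.1 d
Zone B: v = q/n = 0.05467/0.33 = 0.1657 m/d → t_B = 487/0.1657 = 2939 d
Total t = 427.1 + 2939 = 3367 d
   = 3367 / 365 = 9.22 yr

9.22 years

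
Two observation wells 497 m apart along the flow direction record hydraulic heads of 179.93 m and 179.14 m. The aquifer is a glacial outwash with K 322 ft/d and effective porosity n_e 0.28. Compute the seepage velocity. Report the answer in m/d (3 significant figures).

Hydraulic gradient i = (179.93 − 179.14) / 497 = 0.79 / 497 = 0.001590
K = 322 ft/d × 0.3048 = 98.15 m/d
Darcy flux q = K·i = 98.15 × 0.001590 = 0.1560 m/d
Average linear velocity = 0.1560 / 0.28 = 0.5572 m/d

0.557 m/d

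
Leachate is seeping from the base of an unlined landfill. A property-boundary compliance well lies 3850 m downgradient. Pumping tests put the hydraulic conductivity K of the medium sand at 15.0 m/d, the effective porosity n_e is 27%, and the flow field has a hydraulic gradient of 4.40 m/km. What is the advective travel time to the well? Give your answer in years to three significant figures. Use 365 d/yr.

43.2 years

Specific discharge q = 15.0 × 0.0044 = 0.06600 m/d
v_s = q/n_e = 0.06600/0.27 = 0.2444 m/d
t = L / v = 3850 / 0.2444 = 15750 d
   = 15750 / 365 = 43.2 yr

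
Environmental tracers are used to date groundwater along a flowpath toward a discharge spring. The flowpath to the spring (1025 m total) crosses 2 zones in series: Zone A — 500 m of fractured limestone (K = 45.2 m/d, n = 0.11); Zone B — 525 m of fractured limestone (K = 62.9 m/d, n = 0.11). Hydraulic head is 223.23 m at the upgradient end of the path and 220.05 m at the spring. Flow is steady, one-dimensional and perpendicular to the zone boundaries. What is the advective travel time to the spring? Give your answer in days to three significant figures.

Total head drop ΔH = 223.23 − 220.05 = 3.18 m
Continuity: the same q passes through each zone, so ΔH = q·Σ(L_j/K_j) — the zones act as resistances in series.
Σ(L/K) = 500/45.2 + 525/62.9 = 11.06 + 8.347 = 19.41 d
q = ΔH / Σ(L/K) = 3.18 / 19.41 = 0.1638 m/d (same in every zone)
Zone A: v = q/n = 0.1638/0.11 = 1.490 m/d → t_A = 500/1.490 = 335.7 d
Zone B: v = q/n = 0.1638/0.11 = 1.490 m/d → t_B = 525/1.490 = 352.5 d
Total t = 335.7 + 352.5 = 688.1 d

688 days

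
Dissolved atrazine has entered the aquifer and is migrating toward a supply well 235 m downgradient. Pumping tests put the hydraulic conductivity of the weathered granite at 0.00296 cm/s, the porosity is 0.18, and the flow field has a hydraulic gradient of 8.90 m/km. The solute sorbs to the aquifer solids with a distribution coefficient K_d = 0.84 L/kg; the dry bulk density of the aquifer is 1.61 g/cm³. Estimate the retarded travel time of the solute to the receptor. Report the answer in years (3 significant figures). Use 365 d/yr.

43.3 years

K = 0.00296 cm/s × 864 = 2.557 m/d
Darcy flux q = K·i = 2.557 × 0.0089 = 0.02276 m/d
Seepage velocity v = q / n = 0.02276 / 0.18 = 0.1265 m/d
Retardation R = 1 + ρ_b·K_d/n = 1 + 1.61×0.84/0.18 = 8.513
Contaminant velocity v_c = v/R = 0.1265/8.513 = 0.01485 m/d
t = L/v_c = 235/0.01485 = 15820 d
   = 15820/365 = 43.3 yr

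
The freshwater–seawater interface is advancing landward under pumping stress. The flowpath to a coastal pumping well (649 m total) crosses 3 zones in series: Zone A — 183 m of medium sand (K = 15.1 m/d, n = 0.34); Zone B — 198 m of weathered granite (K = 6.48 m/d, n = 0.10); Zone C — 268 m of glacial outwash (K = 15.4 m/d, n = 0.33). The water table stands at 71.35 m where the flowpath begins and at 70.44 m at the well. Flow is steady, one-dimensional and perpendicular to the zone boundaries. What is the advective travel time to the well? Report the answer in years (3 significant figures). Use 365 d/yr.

Total head drop ΔH = 71.35 − 70.44 = 0.91 m
Steady 1-D flow in series ⇒ the Darcy flux q is identical in every zone and the zone head losses add (resistances L/K in series).
Σ(L/K) = 183/15.1 + 198/6.48 + 268/15.4 = 12.12 + 30.56 + 17.40 = 60.08 d
q = ΔH / Σ(L/K) = 0.91 / 60.08 = 0.01515 m/d (same in every zone)
Zone A: v = q/n = 0.01515/0.34 = 0.04455 m/d → t_A = 183/0.04455 = 4108 d
Zone B: v = q/n = 0.01515/0.10 = 0.1515 m/d → t_B = 198/0.1515 = 1307 d
Zone C: v = q/n = 0.01515/0.33 = 0.04590 m/d → t_C = 268/0.04590 = 5839 d
Total t = 4108 + 1307 + 5839 = 11250 d
   = 11250 / 365 = 30.8 yr

30.8 years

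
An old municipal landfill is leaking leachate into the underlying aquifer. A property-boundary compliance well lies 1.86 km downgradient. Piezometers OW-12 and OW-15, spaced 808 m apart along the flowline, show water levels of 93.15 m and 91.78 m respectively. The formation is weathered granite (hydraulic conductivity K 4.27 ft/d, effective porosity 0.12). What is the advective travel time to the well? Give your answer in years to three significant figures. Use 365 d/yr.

Hydraulic gradient i = (93.15 − 91.78) / 808 = 1.37 / 808 = 0.001696
K = 4.27 ft/d × 0.3048 = 1.301 m/d
q = Ki = 1.301 × 0.001696 = 0.002207 m/d
Seepage velocity v = q / n = 0.002207 / 0.12 = 0.01839 m/d
L = 1.86 km = 1860 m
t = L / v = 1860 / 0.01839 = 101100 d
   = 101100 / 365 = 277 yr

277 years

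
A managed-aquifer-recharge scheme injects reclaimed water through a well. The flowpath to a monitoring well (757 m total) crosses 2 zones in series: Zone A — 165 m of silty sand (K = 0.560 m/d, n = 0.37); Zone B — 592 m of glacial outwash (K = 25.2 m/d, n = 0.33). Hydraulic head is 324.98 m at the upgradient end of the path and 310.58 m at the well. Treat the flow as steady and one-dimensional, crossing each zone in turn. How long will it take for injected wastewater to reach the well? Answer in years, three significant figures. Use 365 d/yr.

15.5 years

Total head drop ΔH = 324.98 − 310.58 = 14.40 m
Steady 1-D flow in series ⇒ the Darcy flux q is identical in every zone and the zone head losses add (resistances L/K in series).
Σ(L/K) = 165/0.560 + 592/25.2 = 294.6 + 23.49 = 318.1 d
q = ΔH / Σ(L/K) = 14.40 / 318.1 = 0.04526 m/d (same in every zone)
Zone A: v = q/n = 0.04526/0.37 = 0.1223 m/d → t_A = 165/0.1223 = 1349 d
Zone B: v = q/n = 0.04526/0.33 = 0.1372 m/d → t_B = 592/0.1372 = 4316 d
Total t = 1349 + 4316 = 5665 d
   = 5665 / 365 = 15.5 yr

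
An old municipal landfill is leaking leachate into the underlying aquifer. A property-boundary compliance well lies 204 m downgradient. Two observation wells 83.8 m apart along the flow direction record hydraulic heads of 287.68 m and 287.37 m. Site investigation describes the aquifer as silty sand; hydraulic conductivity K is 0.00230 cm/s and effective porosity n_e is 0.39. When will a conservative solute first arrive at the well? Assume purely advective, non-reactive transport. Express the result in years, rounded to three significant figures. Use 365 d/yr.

29.7 years

Hydraulic gradient i = (287.68 − 287.37) / 83.8 = 0.31 / 83.8 = 0.003699
K = 0.00230 cm/s × 864 = 1.987 m/d
Specific discharge q = 1.987 × 0.003699 = 0.007351 m/d
v = Ki/n = 1.987·0.003699/0.39 = 0.01885 m/d
t = L / v = 204 / 0.01885 = 10820 d
   = 10820 / 365 = 29.7 yr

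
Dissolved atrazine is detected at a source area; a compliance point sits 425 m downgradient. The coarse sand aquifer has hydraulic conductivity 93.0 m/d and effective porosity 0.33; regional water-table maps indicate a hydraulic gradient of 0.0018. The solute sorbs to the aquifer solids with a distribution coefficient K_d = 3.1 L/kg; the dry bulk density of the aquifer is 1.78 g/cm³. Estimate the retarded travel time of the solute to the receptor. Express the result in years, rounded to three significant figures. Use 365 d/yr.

40.7 years

Specific discharge q = 93.0 × 0.0018 = 0.1674 m/d
v = Ki/n = 93.0·0.0018/0.33 = 0.5073 m/d
Retardation R = 1 + ρ_b·K_d/n = 1 + 1.78×3.1/0.33 = 17.72
Contaminant velocity v_c = v/R = 0.5073/17.72 = 0.02863 m/d
t = L/v_c = 425/0.02863 = 14850 d
   = 14850/365 = 40.7 yr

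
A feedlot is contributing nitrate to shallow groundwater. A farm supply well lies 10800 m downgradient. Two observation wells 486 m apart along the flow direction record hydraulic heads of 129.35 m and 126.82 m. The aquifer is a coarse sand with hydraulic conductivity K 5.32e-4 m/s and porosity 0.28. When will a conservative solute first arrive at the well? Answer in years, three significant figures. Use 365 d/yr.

34.6 years

Hydraulic gradient i = (129.35 − 126.82) / 486 = 2.53 / 486 = 0.005206
K = 5.32e-4 m/s × 86400 s/d = 45.96 m/d
Specific discharge q = 45.96 × 0.005206 = 0.2393 m/d
Average linear velocity = 0.2393 / 0.28 = 0.8546 m/d
t = L / v = 10800 / 0.8546 = 12640 d
   = 12640 / 365 = 34.6 yr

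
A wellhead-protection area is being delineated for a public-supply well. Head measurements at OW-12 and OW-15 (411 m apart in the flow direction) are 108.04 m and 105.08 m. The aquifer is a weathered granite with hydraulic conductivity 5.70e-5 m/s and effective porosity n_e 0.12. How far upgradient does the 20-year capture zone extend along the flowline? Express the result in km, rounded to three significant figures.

2.16 km

Hydraulic gradient i = (108.04 − 105.08) / 411 = 2.96 / 411 = 0.007202
K = 5.70e-5 m/s × 86400 s/d = 4.925 m/d
Specific discharge q = 4.925 × 0.007202 = 0.03547 m/d
Seepage velocity v = q / n = 0.03547 / 0.12 = 0.2956 m/d
T = 20 yr × 365 = 7300 d
L = v × T = 0.2956 × 7300 = 2158 m
   = 2.16 km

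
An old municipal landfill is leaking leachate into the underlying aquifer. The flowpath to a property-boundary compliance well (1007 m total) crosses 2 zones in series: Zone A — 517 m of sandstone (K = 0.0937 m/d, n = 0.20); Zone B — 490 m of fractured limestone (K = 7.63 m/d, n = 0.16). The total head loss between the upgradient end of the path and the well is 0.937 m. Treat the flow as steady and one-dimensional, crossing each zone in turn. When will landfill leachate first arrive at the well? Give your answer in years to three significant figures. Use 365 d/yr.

Continuity: the same q passes through each zone, so ΔH = q·Σ(L_j/K_j) — the zones act as resistances in series.
Σ(L/K) = 517/0.0937 + 490/7.63 = 5518 + 64.22 = 5582 d
q = ΔH / Σ(L/K) = 0.937 / 5582 = 1.679e-4 m/d (same in every zone)
Zone A: v = q/n = 1.679e-4/0.20 = 8.393e-4 m/d → t_A = 517/8.393e-4 = 616000 d
Zone B: v = q/n = 1.679e-4/0.16 = 0.001049 m/d → t_B = 490/0.001049 = 467000 d
Total t = 616000 + 467000 = 1.083e6 d
   = 1.083e6 / 365 = 2970 yr

2970 years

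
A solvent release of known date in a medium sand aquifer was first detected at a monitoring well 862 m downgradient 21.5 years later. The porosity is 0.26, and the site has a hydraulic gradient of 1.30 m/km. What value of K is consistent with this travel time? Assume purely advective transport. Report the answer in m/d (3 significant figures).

t = 21.5 years = 7848 d
v = L / t = 862 / 7848 = 0.1098 m/d
K = v · n / i = 0.1098 × 0.26 / 0.0013 = 22.0 m/d

22.0 m/d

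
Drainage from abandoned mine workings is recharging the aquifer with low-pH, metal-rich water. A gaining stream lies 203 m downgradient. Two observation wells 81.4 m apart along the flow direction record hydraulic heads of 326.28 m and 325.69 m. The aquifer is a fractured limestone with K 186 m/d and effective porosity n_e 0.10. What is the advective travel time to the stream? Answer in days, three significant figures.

15.1 days

Hydraulic gradient i = (326.28 − 325.69) / 81.4 = 0.59 / 81.4 = 0.007248
q = Ki = 186 × 0.007248 = 1.348 m/d
Seepage velocity v = q / n = 1.348 / 0.10 = 13.48 m/d
t = L / v = 203 / 13.48 = 15.06 d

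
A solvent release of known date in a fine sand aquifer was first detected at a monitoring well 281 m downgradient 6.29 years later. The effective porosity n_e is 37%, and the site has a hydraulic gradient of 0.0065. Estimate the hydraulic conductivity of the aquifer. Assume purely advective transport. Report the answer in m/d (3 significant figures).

6.97 m/d

t = 6.29 years = 2296 d
v = L / t = 281 / 2296 = 0.1224 m/d
K = v · n / i = 0.1224 × 0.37 / 0.0065 = 6.97 m/d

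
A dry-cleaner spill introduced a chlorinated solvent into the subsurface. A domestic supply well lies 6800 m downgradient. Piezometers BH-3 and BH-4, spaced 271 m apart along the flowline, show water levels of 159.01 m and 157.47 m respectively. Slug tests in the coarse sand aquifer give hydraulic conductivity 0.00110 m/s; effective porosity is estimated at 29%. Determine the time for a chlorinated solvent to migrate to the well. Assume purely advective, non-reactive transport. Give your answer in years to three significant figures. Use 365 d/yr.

Hydraulic gradient i = (159.01 − 157.47) / 271 = 1.54 / 271 = 0.005683
K = 0.00110 m/s × 86400 s/d = 95.04 m/d
Darcy flux q = K·i = 95.04 × 0.005683 = 0.5401 m/d
v_s = q/n_e = 0.5401/0.29 = 1.862 m/d
t = L / v = 6800 / 1.862 = 3651 d
   = 3651 / 365 = 10.0 yr

10.0 years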